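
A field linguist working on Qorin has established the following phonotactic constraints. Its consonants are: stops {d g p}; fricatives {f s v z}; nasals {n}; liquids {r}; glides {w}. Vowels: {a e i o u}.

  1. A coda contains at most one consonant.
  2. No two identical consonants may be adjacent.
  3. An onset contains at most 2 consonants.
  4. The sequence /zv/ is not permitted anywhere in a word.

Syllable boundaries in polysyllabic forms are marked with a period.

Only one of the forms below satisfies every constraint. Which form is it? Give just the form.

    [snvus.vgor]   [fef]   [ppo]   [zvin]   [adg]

[fef]

[snvus.vgor] — violates constraint 3: syllable 1 onset /snv/ has 3 consonants (> 2) → ill-formed
[fef] — σ1 onset /f/, coda /f/ ok → well-formed
[ppo] — violates constraint 2: adjacent identical consonants /pp/ → ill-formed
[zvin] — violates constraint 4: contains banned sequence /zv/ → ill-formed
[adg] — violates constraint 1: syllable 1 coda /dg/ has 2 consonants (> 1) → ill-formed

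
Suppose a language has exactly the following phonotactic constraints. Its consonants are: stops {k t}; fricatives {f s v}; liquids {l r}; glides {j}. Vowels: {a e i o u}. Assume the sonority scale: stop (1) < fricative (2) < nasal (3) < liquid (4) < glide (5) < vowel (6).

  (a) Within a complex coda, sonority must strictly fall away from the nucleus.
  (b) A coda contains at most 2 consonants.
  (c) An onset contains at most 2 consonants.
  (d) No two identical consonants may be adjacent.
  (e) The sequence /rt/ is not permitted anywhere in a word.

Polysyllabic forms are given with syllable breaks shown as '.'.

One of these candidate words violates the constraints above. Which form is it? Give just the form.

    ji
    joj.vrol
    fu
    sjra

sjra

ji — σ1 onset /j/, coda /∅/ ok → licit
joj.vrol — σ1 onset /j/, coda /j/ ok; σ2 onset /vr/ (2C), coda /l/ ok → licit
fu — σ1 onset /f/, coda /∅/ ok → licit
sjra — violates constraint (c): syllable 1 onset /sjr/ has 3 consonants (> 2) → illicit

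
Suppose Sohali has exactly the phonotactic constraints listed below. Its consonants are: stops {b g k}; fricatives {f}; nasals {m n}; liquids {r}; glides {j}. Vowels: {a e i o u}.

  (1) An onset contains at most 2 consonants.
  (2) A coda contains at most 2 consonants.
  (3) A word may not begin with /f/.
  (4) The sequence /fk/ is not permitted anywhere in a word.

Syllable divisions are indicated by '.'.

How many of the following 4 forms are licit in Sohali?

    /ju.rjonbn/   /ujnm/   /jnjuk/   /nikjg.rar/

0

/ju.rjonbn/ — violates constraint 2: syllable 2 coda /nbn/ has 3 consonants (> 2) → illicit
/ujnm/ — violates constraint 2: syllable 1 coda /jnm/ has 3 consonants (> 2) → illicit
/jnjuk/ — violates constraint 1: syllable 1 onset /jnj/ has 3 consonants (> 2) → illicit
/nikjg.rar/ — violates constraint 2: syllable 1 coda /kjg/ has 3 consonants (> 2) → illicit
No form is licit → 0.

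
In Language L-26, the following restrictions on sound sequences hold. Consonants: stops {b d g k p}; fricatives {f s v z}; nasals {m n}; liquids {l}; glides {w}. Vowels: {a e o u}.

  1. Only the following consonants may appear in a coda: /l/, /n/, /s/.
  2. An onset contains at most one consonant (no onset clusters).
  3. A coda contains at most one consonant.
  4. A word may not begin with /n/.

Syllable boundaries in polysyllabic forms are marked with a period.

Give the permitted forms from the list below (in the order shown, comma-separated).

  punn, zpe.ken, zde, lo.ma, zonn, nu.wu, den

lo.ma, den

punn — violates constraint 3: syllable 1 coda /nn/ has 2 consonants (> 1) → not permitted
zpe.ken — violates constraint 2: syllable 1 onset /zp/ has 2 consonants (> 1) → not permitted
zde — violates constraint 2: syllable 1 onset /zd/ has 2 consonants (> 1) → not permitted
lo.ma — σ1 onset /l/, coda /∅/ ok; σ2 onset /m/, coda /∅/ ok → permitted
zonn — violates constraint 3: syllable 1 coda /nn/ has 2 consonants (> 1) → not permitted
nu.wu — violates constraint 4: word begins with /n/ → not permitted
den — σ1 onset /d/, coda /n/ ok → permitted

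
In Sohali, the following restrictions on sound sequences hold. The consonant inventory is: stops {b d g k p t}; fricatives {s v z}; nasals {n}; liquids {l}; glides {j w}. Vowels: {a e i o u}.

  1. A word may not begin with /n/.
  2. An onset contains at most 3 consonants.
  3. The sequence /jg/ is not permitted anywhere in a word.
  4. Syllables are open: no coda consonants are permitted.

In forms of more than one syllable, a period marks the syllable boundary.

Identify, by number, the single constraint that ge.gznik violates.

4

ge.gznik: syllable 2 coda /k/ has 1 consonant (> 0).
This is a violation of constraint 4: "Syllables are open: no coda consonants are permitted."
The remaining constraints (1, 2, 3) are satisfied.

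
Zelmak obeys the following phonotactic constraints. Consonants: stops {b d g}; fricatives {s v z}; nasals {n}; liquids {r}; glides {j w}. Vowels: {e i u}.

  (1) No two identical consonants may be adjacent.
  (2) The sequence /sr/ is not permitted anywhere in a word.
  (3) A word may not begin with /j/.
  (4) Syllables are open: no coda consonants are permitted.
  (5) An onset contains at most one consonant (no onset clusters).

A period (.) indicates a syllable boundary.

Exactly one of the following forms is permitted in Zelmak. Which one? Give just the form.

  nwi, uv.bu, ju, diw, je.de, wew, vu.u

nwi — violates constraint 5: syllable 1 onset /nw/ has 2 consonants (> 1) → not permitted
uv.bu — violates constraint 4: syllable 1 coda /v/ has 1 consonant (> 0) → not permitted
ju — violates constraint 3: word begins with /j/ → not permitted
diw — violates constraint 4: syllable 1 coda /w/ has 1 consonant (> 0) → not permitted
je.de — violates constraint 3: word begins with /j/ → not permitted
wew — violates constraint 4: syllable 1 coda /w/ has 1 consonant (> 0) → not permitted
vu.u — σ1 onset /v/, coda /∅/ ok; σ2 onset /∅/, coda /∅/ ok → permitted

vu.u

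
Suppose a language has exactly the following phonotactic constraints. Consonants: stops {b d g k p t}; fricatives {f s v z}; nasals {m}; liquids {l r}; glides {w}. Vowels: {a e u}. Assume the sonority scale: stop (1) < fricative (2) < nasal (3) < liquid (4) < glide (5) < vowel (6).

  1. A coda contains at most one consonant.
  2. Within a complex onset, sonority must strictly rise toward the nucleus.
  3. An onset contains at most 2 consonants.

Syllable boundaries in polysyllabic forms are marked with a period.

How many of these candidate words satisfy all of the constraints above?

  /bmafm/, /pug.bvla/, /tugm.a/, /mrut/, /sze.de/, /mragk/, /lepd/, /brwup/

1

/bmafm/ — violates constraint 1: syllable 1 coda /fm/ has 2 consonants (> 1) → phonotactically illegal
/pug.bvla/ — violates constraint 3: syllable 2 onset /bvl/ has 3 consonants (> 2) → phonotactically illegal
/tugm.a/ — violates constraint 1: syllable 1 coda /gm/ has 2 consonants (> 1) → phonotactically illegal
/mrut/ — σ1 onset /mr/ (3→4 rises), coda /t/ ok → phonotactically legal
/sze.de/ — violates constraint 2: syllable 1 onset /sz/: /s/ (fricative, 2) → /z/ (fricative, 2) does not rise → phonotactically illegal
/mragk/ — violates constraint 1: syllable 1 coda /gk/ has 2 consonants (> 1) → phonotactically illegal
/lepd/ — violates constraint 1: syllable 1 coda /pd/ has 2 consonants (> 1) → phonotactically illegal
/brwup/ — violates constraint 3: syllable 1 onset /brw/ has 3 consonants (> 2) → phonotactically illegal
Phonotactically legal: /mrut/ → 1.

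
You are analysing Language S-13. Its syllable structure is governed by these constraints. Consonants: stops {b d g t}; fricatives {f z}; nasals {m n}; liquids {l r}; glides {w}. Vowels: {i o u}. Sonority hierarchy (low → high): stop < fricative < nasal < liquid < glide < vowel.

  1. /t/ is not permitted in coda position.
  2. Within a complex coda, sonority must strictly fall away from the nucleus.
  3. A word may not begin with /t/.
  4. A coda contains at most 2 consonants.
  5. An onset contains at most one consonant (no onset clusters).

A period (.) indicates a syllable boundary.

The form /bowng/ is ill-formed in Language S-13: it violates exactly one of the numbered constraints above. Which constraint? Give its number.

4

/bowng/: syllable 1 coda /wng/ has 3 consonants (> 2).
This is a violation of constraint 4: "A coda contains at most 2 consonants."
The remaining constraints (1, 2, 3, 5) are satisfied.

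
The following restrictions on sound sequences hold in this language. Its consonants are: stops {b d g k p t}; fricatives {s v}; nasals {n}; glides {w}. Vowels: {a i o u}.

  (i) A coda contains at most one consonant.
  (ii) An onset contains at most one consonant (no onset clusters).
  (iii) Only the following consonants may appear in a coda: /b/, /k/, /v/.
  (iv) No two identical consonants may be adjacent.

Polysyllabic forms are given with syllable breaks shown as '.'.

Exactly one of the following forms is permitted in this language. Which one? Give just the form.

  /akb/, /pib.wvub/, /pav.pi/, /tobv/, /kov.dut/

/pav.pi/

/akb/ — violates constraint (i): syllable 1 coda /kb/ has 2 consonants (> 1) → not permitted
/pib.wvub/ — violates constraint (ii): syllable 2 onset /wv/ has 2 consonants (> 1) → not permitted
/pav.pi/ — σ1 onset /p/, coda /v/ ok; σ2 onset /p/, coda /∅/ ok → permitted
/tobv/ — violates constraint (i): syllable 1 coda /bv/ has 2 consonants (> 1) → not permitted
/kov.dut/ — violates constraint (iii): syllable 2 coda contains /t/, which is not a licensed coda consonant → not permitted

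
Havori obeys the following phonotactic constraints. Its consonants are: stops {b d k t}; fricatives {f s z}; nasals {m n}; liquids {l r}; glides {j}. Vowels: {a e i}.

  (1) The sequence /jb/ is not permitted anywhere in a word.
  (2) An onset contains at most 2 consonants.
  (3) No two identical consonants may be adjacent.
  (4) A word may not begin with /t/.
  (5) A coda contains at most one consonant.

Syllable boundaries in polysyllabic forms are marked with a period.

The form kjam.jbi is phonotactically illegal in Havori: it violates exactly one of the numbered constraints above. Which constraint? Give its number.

1

kjam.jbi: contains banned sequence /jb/.
This is a violation of constraint 1: "The sequence /jb/ is not permitted anywhere in a word."
The remaining constraints (2, 3, 4, 5) are satisfied.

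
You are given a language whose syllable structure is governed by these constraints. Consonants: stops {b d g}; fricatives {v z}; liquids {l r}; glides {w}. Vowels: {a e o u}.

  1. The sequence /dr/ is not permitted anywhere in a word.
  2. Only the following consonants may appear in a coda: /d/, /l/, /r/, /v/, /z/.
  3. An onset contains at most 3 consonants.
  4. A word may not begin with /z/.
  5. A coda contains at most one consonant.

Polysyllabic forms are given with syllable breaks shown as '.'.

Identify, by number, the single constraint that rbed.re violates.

rbed.re: contains banned sequence /dr/.
This is a violation of constraint 1: "The sequence /dr/ is not permitted anywhere in a word."
The remaining constraints (2, 3, 4, 5) are satisfied.

1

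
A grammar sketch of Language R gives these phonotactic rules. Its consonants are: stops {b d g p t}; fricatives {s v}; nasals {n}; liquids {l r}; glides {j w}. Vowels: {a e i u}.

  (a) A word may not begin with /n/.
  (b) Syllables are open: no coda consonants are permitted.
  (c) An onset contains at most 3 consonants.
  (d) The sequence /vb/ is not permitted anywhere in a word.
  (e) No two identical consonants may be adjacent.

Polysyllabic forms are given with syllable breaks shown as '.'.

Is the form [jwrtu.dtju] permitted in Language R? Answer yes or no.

[jwrtu.dtju] — violates constraint (c): syllable 1 onset /jwrt/ has 4 consonants (> 3) → not permitted

no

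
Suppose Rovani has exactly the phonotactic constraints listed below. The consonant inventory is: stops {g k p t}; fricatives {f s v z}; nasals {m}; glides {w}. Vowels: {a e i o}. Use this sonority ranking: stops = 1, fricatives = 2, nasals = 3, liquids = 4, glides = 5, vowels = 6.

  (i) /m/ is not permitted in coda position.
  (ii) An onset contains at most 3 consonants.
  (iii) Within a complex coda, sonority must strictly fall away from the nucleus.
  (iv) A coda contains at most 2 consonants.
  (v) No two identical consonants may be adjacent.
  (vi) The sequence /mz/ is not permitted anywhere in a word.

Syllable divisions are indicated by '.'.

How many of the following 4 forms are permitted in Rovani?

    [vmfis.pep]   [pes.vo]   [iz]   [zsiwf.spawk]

[vmfis.pep] — σ1 onset /vmf/ (3C), coda /s/ ok; σ2 onset /p/, coda /p/ ok → permitted
[pes.vo] — σ1 onset /p/, coda /s/ ok; σ2 onset /v/, coda /∅/ ok → permitted
[iz] — σ1 onset /∅/, coda /z/ ok → permitted
[zsiwf.spawk] — σ1 onset /zs/ (2C), coda /wf/ (5→2 falls) ok; σ2 onset /sp/ (2C), coda /wk/ (5→1 falls) ok → permitted
Permitted: [vmfis.pep], [pes.vo], [iz], [zsiwf.spawk] → 4.

4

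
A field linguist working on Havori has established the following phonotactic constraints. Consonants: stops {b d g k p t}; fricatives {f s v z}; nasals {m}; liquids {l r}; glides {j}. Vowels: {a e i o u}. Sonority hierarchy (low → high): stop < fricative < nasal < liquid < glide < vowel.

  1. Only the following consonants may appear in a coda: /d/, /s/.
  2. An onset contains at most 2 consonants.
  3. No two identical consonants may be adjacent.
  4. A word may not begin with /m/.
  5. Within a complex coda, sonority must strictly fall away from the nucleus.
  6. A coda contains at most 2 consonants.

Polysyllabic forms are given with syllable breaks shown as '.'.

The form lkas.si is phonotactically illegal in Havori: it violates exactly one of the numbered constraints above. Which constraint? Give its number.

lkas.si: adjacent identical consonants /ss/.
This is a violation of constraint 3: "No two identical consonants may be adjacent."
The remaining constraints (1, 2, 4, 5, 6) are satisfied.

3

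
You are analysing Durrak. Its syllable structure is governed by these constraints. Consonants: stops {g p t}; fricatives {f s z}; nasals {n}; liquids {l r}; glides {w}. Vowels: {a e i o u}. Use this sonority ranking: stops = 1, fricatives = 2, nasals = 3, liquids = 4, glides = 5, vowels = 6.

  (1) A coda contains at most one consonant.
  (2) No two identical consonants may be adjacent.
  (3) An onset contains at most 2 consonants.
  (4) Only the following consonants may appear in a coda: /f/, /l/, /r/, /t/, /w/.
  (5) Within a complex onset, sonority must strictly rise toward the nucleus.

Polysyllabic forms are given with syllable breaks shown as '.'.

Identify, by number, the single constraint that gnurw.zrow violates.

gnurw.zrow: syllable 1 coda /rw/ has 2 consonants (> 1).
This is a violation of constraint 1: "A coda contains at most one consonant."
The remaining constraints (2, 3, 4, 5) are satisfied.

1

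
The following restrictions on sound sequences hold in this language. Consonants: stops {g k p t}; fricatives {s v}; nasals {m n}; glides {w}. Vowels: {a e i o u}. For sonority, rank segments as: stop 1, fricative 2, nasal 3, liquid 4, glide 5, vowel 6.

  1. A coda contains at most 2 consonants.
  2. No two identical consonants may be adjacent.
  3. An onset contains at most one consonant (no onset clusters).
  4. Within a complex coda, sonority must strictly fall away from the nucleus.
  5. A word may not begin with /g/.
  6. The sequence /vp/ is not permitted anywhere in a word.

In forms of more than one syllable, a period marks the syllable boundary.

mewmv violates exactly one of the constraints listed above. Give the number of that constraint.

mewmv: syllable 1 coda /wmv/ has 3 consonants (> 2).
This is a violation of constraint 1: "A coda contains at most 2 consonants."
The remaining constraints (2, 3, 4, 5, 6) are satisfied.

1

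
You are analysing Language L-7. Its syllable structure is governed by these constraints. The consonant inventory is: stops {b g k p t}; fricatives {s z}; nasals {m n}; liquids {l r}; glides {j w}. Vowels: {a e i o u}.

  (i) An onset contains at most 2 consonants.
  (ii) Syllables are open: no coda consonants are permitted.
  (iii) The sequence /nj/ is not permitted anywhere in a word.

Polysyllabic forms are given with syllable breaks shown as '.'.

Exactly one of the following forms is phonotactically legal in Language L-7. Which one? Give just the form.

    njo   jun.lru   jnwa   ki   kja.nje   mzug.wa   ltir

ki

njo — violates constraint (iii): contains banned sequence /nj/ → phonotactically illegal
jun.lru — violates constraint (ii): syllable 1 coda /n/ has 1 consonant (> 0) → phonotactically illegal
jnwa — violates constraint (i): syllable 1 onset /jnw/ has 3 consonants (> 2) → phonotactically illegal
ki — σ1 onset /k/, coda /∅/ ok → phonotactically legal
kja.nje — violates constraint (iii): contains banned sequence /nj/ → phonotactically illegal
mzug.wa — violates constraint (ii): syllable 1 coda /g/ has 1 consonant (> 0) → phonotactically illegal
ltir — violates constraint (ii): syllable 1 coda /r/ has 1 consonant (> 0) → phonotactically illegal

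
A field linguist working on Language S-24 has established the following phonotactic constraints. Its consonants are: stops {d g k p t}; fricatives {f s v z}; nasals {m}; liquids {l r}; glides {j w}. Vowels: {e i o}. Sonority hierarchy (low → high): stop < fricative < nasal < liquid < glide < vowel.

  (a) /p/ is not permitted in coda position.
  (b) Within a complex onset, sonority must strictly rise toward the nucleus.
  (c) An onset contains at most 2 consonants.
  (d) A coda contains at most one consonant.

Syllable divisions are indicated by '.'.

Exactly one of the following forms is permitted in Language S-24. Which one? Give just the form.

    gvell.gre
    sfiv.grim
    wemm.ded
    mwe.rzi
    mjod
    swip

mjod

gvell.gre — violates constraint (d): syllable 1 coda /ll/ has 2 consonants (> 1) → not permitted
sfiv.grim — violates constraint (b): syllable 1 onset /sf/: /s/ (fricative, 2) → /f/ (fricative, 2) does not rise → not permitted
wemm.ded — violates constraint (d): syllable 1 coda /mm/ has 2 consonants (> 1) → not permitted
mwe.rzi — violates constraint (b): syllable 2 onset /rz/: /r/ (liquid, 4) → /z/ (fricative, 2) does not rise → not permitted
mjod — σ1 onset /mj/ (3→5 rises), coda /d/ ok → permitted
swip — violates constraint (a): syllable 1 coda contains /p/ → not permitted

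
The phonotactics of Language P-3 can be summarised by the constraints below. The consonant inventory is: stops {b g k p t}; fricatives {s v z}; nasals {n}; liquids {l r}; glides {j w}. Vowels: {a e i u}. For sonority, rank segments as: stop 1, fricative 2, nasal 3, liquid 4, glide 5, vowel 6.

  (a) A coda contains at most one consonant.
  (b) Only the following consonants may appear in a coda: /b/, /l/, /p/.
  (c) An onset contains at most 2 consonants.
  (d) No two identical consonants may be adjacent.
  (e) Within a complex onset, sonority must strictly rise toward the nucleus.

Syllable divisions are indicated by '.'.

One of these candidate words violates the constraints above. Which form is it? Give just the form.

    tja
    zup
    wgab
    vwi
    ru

wgab

tja — σ1 onset /tj/ (1→5 rises), coda /∅/ ok → phonotactically legal
zup — σ1 onset /z/, coda /p/ ok → phonotactically legal
wgab — violates constraint (e): syllable 1 onset /wg/: /w/ (glide, 5) → /g/ (stop, 1) does not rise → phonotactically illegal
vwi — σ1 onset /vw/ (2→5 rises), coda /∅/ ok → phonotactically legal
ru — σ1 onset /r/, coda /∅/ ok → phonotactically legal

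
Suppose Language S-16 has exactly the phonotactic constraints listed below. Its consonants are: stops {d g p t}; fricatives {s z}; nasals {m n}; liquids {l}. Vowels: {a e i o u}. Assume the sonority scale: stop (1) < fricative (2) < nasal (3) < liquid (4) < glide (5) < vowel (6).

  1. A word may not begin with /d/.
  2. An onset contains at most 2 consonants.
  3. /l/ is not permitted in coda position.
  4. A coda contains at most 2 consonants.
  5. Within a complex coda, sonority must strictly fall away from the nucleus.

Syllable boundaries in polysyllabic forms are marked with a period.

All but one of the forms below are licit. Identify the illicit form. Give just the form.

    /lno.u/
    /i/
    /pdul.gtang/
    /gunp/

/pdul.gtang/

/lno.u/ — σ1 onset /ln/ (2C), coda /∅/ ok; σ2 onset /∅/, coda /∅/ ok → licit
/i/ — σ1 onset /∅/, coda /∅/ ok → licit
/pdul.gtang/ — violates constraint 3: syllable 1 coda contains /l/ → illicit
/gunp/ — σ1 onset /g/, coda /np/ (3→1 falls) ok → licit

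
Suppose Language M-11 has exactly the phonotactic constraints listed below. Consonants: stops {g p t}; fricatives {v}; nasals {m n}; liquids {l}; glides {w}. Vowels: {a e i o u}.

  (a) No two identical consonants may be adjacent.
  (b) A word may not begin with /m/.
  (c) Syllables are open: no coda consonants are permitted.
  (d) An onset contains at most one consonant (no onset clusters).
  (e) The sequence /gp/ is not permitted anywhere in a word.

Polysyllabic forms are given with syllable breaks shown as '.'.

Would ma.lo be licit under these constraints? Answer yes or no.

ma.lo — violates constraint (b): word begins with /m/ → illicit

no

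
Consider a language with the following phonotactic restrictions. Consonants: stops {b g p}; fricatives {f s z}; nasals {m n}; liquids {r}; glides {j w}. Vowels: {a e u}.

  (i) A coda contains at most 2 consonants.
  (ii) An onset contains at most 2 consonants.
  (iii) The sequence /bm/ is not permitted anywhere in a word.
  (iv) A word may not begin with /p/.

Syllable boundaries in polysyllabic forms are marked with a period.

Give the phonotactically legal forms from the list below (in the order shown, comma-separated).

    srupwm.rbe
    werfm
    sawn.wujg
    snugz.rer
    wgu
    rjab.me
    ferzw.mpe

sawn.wujg, snugz.rer, wgu

srupwm.rbe — violates constraint (i): syllable 1 coda /pwm/ has 3 consonants (> 2) → phonotactically illegal
werfm — violates constraint (i): syllable 1 coda /rfm/ has 3 consonants (> 2) → phonotactically illegal
sawn.wujg — σ1 onset /s/, coda /wn/ (2C) ok; σ2 onset /w/, coda /jg/ (2C) ok → phonotactically legal
snugz.rer — σ1 onset /sn/ (2C), coda /gz/ (2C) ok; σ2 onset /r/, coda /r/ ok → phonotactically legal
wgu — σ1 onset /wg/ (2C), coda /∅/ ok → phonotactically legal
rjab.me — violates constraint (iii): contains banned sequence /bm/ → phonotactically illegal
ferzw.mpe — violates constraint (i): syllable 1 coda /rzw/ has 3 consonants (> 2) → phonotactically illegal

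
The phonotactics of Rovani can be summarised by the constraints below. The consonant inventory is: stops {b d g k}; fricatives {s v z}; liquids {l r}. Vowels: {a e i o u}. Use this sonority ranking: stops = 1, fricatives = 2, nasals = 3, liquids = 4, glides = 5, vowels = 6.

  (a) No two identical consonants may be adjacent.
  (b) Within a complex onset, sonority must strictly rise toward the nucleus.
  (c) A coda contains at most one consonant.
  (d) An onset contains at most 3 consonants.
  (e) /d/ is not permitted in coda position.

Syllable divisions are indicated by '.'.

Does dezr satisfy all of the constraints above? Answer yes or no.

no

dezr — violates constraint (c): syllable 1 coda /zr/ has 2 consonants (> 1) → illicit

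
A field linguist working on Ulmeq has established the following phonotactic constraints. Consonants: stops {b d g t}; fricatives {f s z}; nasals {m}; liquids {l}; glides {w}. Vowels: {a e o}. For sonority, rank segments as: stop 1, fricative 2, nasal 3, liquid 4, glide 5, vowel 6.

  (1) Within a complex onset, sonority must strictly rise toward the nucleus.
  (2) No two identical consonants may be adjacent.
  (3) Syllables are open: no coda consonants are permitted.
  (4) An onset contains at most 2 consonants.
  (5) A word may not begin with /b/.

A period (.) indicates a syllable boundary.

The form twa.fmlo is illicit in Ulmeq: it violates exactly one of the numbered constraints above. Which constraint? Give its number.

4

twa.fmlo: syllable 2 onset /fml/ has 3 consonants (> 2).
This is a violation of constraint 4: "An onset contains at most 2 consonants."
The remaining constraints (1, 2, 3, 5) are satisfied.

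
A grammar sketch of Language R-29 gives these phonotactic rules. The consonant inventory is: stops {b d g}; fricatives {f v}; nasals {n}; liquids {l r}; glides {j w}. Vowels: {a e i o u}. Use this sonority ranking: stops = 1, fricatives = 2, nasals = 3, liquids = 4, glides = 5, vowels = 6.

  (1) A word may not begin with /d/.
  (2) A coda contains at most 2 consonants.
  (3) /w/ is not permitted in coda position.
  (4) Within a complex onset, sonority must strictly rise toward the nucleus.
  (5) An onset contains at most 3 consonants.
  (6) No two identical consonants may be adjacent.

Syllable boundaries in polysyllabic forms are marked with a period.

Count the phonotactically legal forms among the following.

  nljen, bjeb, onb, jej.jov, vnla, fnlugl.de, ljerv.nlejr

6

nljen — σ1 onset /nlj/ (3→4→5 rises), coda /n/ ok → phonotactically legal
bjeb — σ1 onset /bj/ (1→5 rises), coda /b/ ok → phonotactically legal
onb — σ1 onset /∅/, coda /nb/ (2C) ok → phonotactically legal
jej.jov — violates constraint 6: adjacent identical consonants /jj/ → phonotactically illegal
vnla — σ1 onset /vnl/ (2→3→4 rises), coda /∅/ ok → phonotactically legal
fnlugl.de — σ1 onset /fnl/ (2→3→4 rises), coda /gl/ (2C) ok; σ2 onset /d/, coda /∅/ ok → phonotactically legal
ljerv.nlejr — σ1 onset /lj/ (4→5 rises), coda /rv/ (2C) ok; σ2 onset /nl/ (3→4 rises), coda /jr/ (2C) ok → phonotactically legal
Phonotactically legal: nljen, bjeb, onb, vnla, fnlugl.de, ljerv.nlejr → 6.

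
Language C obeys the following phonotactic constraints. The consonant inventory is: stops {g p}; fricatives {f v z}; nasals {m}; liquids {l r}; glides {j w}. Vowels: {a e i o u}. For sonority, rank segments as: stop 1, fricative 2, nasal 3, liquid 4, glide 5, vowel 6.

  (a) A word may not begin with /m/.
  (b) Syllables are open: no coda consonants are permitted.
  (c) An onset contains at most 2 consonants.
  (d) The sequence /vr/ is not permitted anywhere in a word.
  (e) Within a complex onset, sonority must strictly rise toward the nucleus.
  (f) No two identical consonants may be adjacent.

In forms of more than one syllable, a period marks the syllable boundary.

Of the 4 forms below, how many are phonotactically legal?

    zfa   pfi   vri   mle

1

zfa — violates constraint (e): syllable 1 onset /zf/: /z/ (fricative, 2) → /f/ (fricative, 2) does not rise → phonotactically illegal
pfi — σ1 onset /pf/ (1→2 rises), coda /∅/ ok → phonotactically legal
vri — violates constraint (d): contains banned sequence /vr/ → phonotactically illegal
mle — violates constraint (a): word begins with /m/ → phonotactically illegal
Phonotactically legal: pfi → 1.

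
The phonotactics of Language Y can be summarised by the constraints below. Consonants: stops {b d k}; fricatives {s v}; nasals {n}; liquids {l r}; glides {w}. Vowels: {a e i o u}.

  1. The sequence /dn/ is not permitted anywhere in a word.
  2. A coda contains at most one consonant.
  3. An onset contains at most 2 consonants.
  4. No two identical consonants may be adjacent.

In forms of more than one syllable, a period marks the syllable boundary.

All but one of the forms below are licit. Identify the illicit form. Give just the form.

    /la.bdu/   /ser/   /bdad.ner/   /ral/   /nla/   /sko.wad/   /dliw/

/la.bdu/ — σ1 onset /l/, coda /∅/ ok; σ2 onset /bd/ (2C), coda /∅/ ok → licit
/ser/ — σ1 onset /s/, coda /r/ ok → licit
/bdad.ner/ — violates constraint 1: contains banned sequence /dn/ → illicit
/ral/ — σ1 onset /r/, coda /l/ ok → licit
/nla/ — σ1 onset /nl/ (2C), coda /∅/ ok → licit
/sko.wad/ — σ1 onset /sk/ (2C), coda /∅/ ok; σ2 onset /w/, coda /d/ ok → licit
/dliw/ — σ1 onset /dl/ (2C), coda /w/ ok → licit

/bdad.ner/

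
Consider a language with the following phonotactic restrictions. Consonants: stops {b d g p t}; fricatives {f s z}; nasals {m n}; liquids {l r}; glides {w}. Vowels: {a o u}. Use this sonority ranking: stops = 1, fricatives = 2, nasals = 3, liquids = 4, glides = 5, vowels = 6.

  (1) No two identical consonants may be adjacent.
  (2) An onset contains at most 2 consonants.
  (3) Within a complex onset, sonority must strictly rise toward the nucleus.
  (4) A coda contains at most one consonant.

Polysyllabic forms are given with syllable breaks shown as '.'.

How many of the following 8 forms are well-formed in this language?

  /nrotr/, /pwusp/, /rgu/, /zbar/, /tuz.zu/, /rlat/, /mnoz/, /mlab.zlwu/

/nrotr/ — violates constraint 4: syllable 1 coda /tr/ has 2 consonants (> 1) → ill-formed
/pwusp/ — violates constraint 4: syllable 1 coda /sp/ has 2 consonants (> 1) → ill-formed
/rgu/ — violates constraint 3: syllable 1 onset /rg/: /r/ (liquid, 4) → /g/ (stop, 1) does not rise → ill-formed
/zbar/ — violates constraint 3: syllable 1 onset /zb/: /z/ (fricative, 2) → /b/ (stop, 1) does not rise → ill-formed
/tuz.zu/ — violates constraint 1: adjacent identical consonants /zz/ → ill-formed
/rlat/ — violates constraint 3: syllable 1 onset /rl/: /r/ (liquid, 4) → /l/ (liquid, 4) does not rise → ill-formed
/mnoz/ — violates constraint 3: syllable 1 onset /mn/: /m/ (nasal, 3) → /n/ (nasal, 3) does not rise → ill-formed
/mlab.zlwu/ — violates constraint 2: syllable 2 onset /zlw/ has 3 consonants (> 2) → ill-formed
No form is well-formed → 0.

0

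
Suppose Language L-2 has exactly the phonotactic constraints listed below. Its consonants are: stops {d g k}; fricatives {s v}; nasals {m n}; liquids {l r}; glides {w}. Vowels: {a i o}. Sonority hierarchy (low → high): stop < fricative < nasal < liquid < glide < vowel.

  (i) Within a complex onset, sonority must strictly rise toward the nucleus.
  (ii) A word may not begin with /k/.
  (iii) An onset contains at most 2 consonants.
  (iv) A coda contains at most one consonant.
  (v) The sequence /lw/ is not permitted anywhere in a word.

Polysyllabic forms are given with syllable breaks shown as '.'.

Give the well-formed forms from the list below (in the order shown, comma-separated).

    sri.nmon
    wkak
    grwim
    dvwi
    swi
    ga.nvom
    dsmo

swi

sri.nmon — violates constraint (i): syllable 2 onset /nm/: /n/ (nasal, 3) → /m/ (nasal, 3) does not rise → ill-formed
wkak — violates constraint (i): syllable 1 onset /wk/: /w/ (glide, 5) → /k/ (stop, 1) does not rise → ill-formed
grwim — violates constraint (iii): syllable 1 onset /grw/ has 3 consonants (> 2) → ill-formed
dvwi — violates constraint (iii): syllable 1 onset /dvw/ has 3 consonants (> 2) → ill-formed
swi — σ1 onset /sw/ (2→5 rises), coda /∅/ ok → well-formed
ga.nvom — violates constraint (i): syllable 2 onset /nv/: /n/ (nasal, 3) → /v/ (fricative, 2) does not rise → ill-formed
dsmo — violates constraint (iii): syllable 1 onset /dsm/ has 3 consonants (> 2) → ill-formed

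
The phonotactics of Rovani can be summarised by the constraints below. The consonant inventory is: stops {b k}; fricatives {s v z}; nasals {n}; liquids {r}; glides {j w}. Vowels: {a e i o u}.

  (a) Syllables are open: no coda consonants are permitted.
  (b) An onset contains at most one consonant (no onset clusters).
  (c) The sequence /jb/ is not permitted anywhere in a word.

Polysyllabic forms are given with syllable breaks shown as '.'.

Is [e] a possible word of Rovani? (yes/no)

[e] — σ1 onset /∅/, coda /∅/ ok → phonotactically legal

yes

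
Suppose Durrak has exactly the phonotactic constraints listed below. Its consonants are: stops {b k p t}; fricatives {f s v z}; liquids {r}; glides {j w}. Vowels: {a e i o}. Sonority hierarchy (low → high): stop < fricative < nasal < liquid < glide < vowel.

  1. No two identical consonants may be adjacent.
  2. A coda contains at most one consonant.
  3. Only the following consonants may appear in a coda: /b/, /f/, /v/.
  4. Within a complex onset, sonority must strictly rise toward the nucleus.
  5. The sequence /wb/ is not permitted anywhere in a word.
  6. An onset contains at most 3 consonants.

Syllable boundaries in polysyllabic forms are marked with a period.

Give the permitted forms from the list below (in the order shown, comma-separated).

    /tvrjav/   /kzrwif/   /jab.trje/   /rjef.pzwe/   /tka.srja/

/jab.trje/, /rjef.pzwe/

/tvrjav/ — violates constraint 6: syllable 1 onset /tvrj/ has 4 consonants (> 3) → not permitted
/kzrwif/ — violates constraint 6: syllable 1 onset /kzrw/ has 4 consonants (> 3) → not permitted
/jab.trje/ — σ1 onset /j/, coda /b/ ok; σ2 onset /trj/ (1→4→5 rises), coda /∅/ ok → permitted
/rjef.pzwe/ — σ1 onset /rj/ (4→5 rises), coda /f/ ok; σ2 onset /pzw/ (1→2→5 rises), coda /∅/ ok → permitted
/tka.srja/ — violates constraint 4: syllable 1 onset /tk/: /t/ (stop, 1) → /k/ (stop, 1) does not rise → not permitted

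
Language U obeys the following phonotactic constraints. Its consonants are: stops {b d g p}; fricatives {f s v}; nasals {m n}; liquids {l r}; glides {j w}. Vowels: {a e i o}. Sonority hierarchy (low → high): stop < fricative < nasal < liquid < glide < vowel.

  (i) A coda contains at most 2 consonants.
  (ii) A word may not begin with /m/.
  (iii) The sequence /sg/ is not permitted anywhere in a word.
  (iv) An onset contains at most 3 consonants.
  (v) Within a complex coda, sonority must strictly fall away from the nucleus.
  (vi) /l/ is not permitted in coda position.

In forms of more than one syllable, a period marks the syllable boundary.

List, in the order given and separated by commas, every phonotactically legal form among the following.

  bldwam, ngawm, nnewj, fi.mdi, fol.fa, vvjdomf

ngawm, fi.mdi

bldwam — violates constraint (iv): syllable 1 onset /bldw/ has 4 consonants (> 3) → phonotactically illegal
ngawm — σ1 onset /ng/ (2C), coda /wm/ (5→3 falls) ok → phonotactically legal
nnewj — violates constraint (v): syllable 1 coda /wj/: /w/ (glide, 5) → /j/ (glide, 5) does not fall → phonotactically illegal
fi.mdi — σ1 onset /f/, coda /∅/ ok; σ2 onset /md/ (2C), coda /∅/ ok → phonotactically legal
fol.fa — violates constraint (vi): syllable 1 coda contains /l/ → phonotactically illegal
vvjdomf — violates constraint (iv): syllable 1 onset /vvjd/ has 4 consonants (> 3) → phonotactically illegal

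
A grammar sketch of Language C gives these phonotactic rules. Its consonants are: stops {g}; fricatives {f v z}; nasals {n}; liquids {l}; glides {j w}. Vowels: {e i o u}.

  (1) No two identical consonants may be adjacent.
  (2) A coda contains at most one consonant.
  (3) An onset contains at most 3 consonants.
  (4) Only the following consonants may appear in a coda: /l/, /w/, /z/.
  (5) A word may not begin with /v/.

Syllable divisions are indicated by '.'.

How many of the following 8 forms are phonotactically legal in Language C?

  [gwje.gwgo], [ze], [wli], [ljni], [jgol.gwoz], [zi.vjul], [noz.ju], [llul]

7

[gwje.gwgo] — σ1 onset /gwj/ (3C), coda /∅/ ok; σ2 onset /gwg/ (3C), coda /∅/ ok → phonotactically legal
[ze] — σ1 onset /z/, coda /∅/ ok → phonotactically legal
[wli] — σ1 onset /wl/ (2C), coda /∅/ ok → phonotactically legal
[ljni] — σ1 onset /ljn/ (3C), coda /∅/ ok → phonotactically legal
[jgol.gwoz] — σ1 onset /jg/ (2C), coda /l/ ok; σ2 onset /gw/ (2C), coda /z/ ok → phonotactically legal
[zi.vjul] — σ1 onset /z/, coda /∅/ ok; σ2 onset /vj/ (2C), coda /l/ ok → phonotactically legal
[noz.ju] — σ1 onset /n/, coda /z/ ok; σ2 onset /j/, coda /∅/ ok → phonotactically legal
[llul] — violates constraint 1: adjacent identical consonants /ll/ → phonotactically illegal
Phonotactically legal: [gwje.gwgo], [ze], [wli], [ljni], [jgol.gwoz], [zi.vjul], [noz.ju] → 7.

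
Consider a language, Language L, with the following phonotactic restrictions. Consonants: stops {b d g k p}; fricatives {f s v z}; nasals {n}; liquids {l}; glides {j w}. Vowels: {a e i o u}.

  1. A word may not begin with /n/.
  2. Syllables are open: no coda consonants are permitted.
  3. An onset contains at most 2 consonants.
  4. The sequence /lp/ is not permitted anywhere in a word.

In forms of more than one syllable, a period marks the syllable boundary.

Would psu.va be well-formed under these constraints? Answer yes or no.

yes

psu.va — σ1 onset /ps/ (2C), coda /∅/ ok; σ2 onset /v/, coda /∅/ ok → well-formed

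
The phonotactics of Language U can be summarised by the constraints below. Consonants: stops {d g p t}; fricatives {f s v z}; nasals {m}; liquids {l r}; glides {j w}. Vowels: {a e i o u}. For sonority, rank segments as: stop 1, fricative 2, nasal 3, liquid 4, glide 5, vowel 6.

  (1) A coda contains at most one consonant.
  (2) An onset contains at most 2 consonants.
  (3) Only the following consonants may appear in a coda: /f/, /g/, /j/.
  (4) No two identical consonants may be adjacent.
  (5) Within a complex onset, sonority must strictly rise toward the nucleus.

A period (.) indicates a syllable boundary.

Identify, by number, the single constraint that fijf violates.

fijf: syllable 1 coda /jf/ has 2 consonants (> 1).
This is a violation of constraint 1: "A coda contains at most one consonant."
The remaining constraints (2, 3, 4, 5) are satisfied.

1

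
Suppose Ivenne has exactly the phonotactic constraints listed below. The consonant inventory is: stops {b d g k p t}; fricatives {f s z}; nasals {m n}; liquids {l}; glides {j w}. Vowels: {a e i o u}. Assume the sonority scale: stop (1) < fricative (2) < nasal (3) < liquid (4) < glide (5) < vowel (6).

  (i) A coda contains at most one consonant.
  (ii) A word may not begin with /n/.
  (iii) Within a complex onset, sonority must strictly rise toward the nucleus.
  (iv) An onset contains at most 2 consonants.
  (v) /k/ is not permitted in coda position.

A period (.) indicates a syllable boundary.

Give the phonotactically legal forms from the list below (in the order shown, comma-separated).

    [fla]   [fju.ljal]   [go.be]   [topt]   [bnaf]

[fla] — σ1 onset /fl/ (2→4 rises), coda /∅/ ok → phonotactically legal
[fju.ljal] — σ1 onset /fj/ (2→5 rises), coda /∅/ ok; σ2 onset /lj/ (4→5 rises), coda /l/ ok → phonotactically legal
[go.be] — σ1 onset /g/, coda /∅/ ok; σ2 onset /b/, coda /∅/ ok → phonotactically legal
[topt] — violates constraint (i): syllable 1 coda /pt/ has 2 consonants (> 1) → phonotactically illegal
[bnaf] — σ1 onset /bn/ (1→3 rises), coda /f/ ok → phonotactically legal

[fla], [fju.ljal], [go.be], [bnaf]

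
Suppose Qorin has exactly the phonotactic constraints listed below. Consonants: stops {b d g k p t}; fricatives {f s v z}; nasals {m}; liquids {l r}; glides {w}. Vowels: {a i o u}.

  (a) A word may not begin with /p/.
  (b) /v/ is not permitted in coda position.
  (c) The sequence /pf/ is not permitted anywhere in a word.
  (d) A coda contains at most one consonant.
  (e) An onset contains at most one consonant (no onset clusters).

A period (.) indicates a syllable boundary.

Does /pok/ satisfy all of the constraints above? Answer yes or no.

/pok/ — violates constraint (a): word begins with /p/ → phonotactically illegal

no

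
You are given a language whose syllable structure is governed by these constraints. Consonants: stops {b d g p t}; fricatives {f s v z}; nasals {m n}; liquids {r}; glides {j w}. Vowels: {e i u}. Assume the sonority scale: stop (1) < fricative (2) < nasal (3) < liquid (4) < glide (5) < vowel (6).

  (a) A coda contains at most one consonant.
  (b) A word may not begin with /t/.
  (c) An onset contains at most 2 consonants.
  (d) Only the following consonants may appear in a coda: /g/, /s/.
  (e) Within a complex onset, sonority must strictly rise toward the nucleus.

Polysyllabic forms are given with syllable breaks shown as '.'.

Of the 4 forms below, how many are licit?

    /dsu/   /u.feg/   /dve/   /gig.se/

4

/dsu/ — σ1 onset /ds/ (1→2 rises), coda /∅/ ok → licit
/u.feg/ — σ1 onset /∅/, coda /∅/ ok; σ2 onset /f/, coda /g/ ok → licit
/dve/ — σ1 onset /dv/ (1→2 rises), coda /∅/ ok → licit
/gig.se/ — σ1 onset /g/, coda /g/ ok; σ2 onset /s/, coda /∅/ ok → licit
Licit: /dsu/, /u.feg/, /dve/, /gig.se/ → 4.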